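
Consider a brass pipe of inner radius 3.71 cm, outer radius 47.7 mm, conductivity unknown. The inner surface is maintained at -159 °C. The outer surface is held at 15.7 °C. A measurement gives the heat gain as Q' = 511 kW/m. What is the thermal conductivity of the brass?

ΣR = ΔT/Q' = |-159 − 15.7|/5.11×10^5 = 3.419×10^-4 m·K/W
ln(r₂/r₁)/(2πk) = 3.419×10^-4 ⇒ k = 0.2513/(2π·3.419×10^-4) = 117 W/m·K

k = 117 W/m·K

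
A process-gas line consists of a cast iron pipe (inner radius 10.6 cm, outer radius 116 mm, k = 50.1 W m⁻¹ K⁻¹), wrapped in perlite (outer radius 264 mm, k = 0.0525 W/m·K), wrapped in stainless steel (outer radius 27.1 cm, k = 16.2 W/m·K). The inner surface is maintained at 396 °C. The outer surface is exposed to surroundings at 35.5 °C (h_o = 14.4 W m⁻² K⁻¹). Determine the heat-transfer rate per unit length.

Q' = 142 W/m

Treat each layer as a resistance in series:
  R'_cast iron = ln(0.116/0.106)/(2πk) = 0.09015/(2π·50.1) = 2.864×10^-4 m·K/W
  R'_perlite = ln(0.264/0.116)/(2πk) = 0.8224/(2π·0.0525) = 2.493 m·K/W
  R'_stainless steel = ln(0.271/0.264)/(2πk) = 0.02617/(2π·16.2) = 2.571×10^-4 m·K/W
  R'_conv,out = 1/(2πr h) = 1/(2π·0.271·14.4) = 0.04078 m·K/W
ΣR = 2.864×10^-4 + 2.493 + 2.571×10^-4 + 0.04078 = 2.534 m·K/W
Q' = ΔT/ΣR = (396 °C − 35.5 °C)/2.534 = 142 W/m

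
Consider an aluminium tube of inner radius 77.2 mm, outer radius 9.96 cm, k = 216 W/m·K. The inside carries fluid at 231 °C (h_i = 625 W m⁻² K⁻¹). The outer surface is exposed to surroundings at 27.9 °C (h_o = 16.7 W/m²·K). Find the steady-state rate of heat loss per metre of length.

Resistance network (inner→outer):
  R'_conv,in = 1/(2πr h) = 1/(2π·0.0772·625) = 0.003299 m·K/W
  R'_aluminium = ln(0.0996/0.0772)/(2πk) = 0.2548/(2π·216) = 1.877×10^-4 m·K/W
  R'_conv,out = 1/(2πr h) = 1/(2π·0.0996·16.7) = 0.09569 m·K/W
ΣR = 0.003299 + 1.877×10^-4 + 0.09569 = 0.09918 m·K/W
Q' = ΔT/ΣR = (231 °C − 27.9 °C)/0.09918 = 2050 W/m

Q' = 2050 W/m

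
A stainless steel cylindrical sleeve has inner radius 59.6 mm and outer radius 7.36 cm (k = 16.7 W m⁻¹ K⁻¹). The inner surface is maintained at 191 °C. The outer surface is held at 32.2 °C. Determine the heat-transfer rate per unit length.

Q' = 79.0 kW/m

Q' = 2πk·ΔT/ln(r₂/r₁) = 2π × 16.7 × 158.8 / ln(0.0736/0.0596) = 79000 W/m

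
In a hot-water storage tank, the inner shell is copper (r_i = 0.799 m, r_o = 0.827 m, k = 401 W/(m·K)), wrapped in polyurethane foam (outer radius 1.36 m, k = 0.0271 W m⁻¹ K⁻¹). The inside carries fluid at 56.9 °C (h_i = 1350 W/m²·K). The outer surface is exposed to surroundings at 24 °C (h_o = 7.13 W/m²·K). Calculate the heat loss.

Treat each layer as a resistance in series:
  R_conv,in = 1/(4πr²h) = 1/(4π·0.799²·1350) = 9.233×10^-5 K/W
  R_copper = (1/0.799 − 1/0.827)/(4πk) = 0.04237/(4π·401) = 8.409×10^-6 K/W
  R_polyurethane foam = (1/0.827 − 1/1.36)/(4πk) = 0.4739/(4π·0.0271) = 1.392 K/W
  R_conv,out = 1/(4πr²h) = 1/(4π·1.36²·7.13) = 0.006034 K/W
ΣR = 9.233×10^-5 + 8.409×10^-6 + 1.392 + 0.006034 = 1.398 K/W
Q = ΔT/ΣR = (56.9 °C − 24 °C)/1.398 = 23.5 W

Q = 23.5 W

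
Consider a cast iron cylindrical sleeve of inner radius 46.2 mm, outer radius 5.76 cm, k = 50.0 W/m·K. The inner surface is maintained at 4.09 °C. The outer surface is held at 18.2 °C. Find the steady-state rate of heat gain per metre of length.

Q' = 2πk·ΔT/ln(r₂/r₁) = 2π × 50.0 × 14.11 / ln(0.0576/0.0462) = 20100 W/m

Q' = 20100 W/m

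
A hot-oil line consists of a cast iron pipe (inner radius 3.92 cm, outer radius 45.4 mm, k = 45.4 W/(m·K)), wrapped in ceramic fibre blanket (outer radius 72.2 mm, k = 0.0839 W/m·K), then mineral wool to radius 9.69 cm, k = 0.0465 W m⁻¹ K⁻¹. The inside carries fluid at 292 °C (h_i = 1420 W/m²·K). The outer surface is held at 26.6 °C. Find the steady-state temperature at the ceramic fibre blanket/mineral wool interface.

Treat each layer as a resistance in series:
  R'_conv,in = 1/(2πr h) = 1/(2π·0.0392·1420) = 0.002859 m·K/W
  R'_cast iron = ln(0.0454/0.0392)/(2πk) = 0.1468/(2π·45.4) = 5.147×10^-4 m·K/W
  R'_ceramic fibre blanket = ln(0.0722/0.0454)/(2πk) = 0.4639/(2π·0.0839) = 0.8801 m·K/W
  R'_mineral wool = ln(0.0969/0.0722)/(2πk) = 0.2942/(2π·0.0465) = 1.007 m·K/W
ΣR = 0.002859 + 5.147×10^-4 + 0.8801 + 1.007 = 1.890 m·K/W
Q' = ΔT/ΣR = (292 °C − 26.6 °C)/1.890 = 140.4 W/m
From the inner boundary to the ceramic fibre blanket/mineral wool interface, ΣR_partial = 0.8835 m·K/W.
T_interface = T_in − Q'·ΣR_partial = 292 °C − (140.4)(0.8835) = 168 °C

T = 168 °C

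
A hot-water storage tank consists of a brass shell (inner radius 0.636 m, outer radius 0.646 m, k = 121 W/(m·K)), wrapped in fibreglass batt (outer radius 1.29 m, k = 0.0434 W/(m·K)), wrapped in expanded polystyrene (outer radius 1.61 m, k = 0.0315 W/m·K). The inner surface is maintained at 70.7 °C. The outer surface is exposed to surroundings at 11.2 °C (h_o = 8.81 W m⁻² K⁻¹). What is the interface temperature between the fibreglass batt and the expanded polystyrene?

Resistance network (inner→outer):
  R_brass = (1/0.636 − 1/0.646)/(4πk) = 0.02434/(4π·121) = 1.601×10^-5 K/W
  R_fibreglass batt = (1/0.646 − 1/1.29)/(4πk) = 0.7728/(4π·0.0434) = 1.417 K/W
  R_expanded polystyrene = (1/1.29 − 1/1.61)/(4πk) = 0.1541/(4π·0.0315) = 0.3892 K/W
  R_conv,out = 1/(4πr²h) = 1/(4π·1.61²·8.81) = 0.003485 K/W
ΣR = 1.601×10^-5 + 1.417 + 0.3892 + 0.003485 = 1.810 K/W
Q = ΔT/ΣR = (70.7 °C − 11.2 °C)/1.810 = 32.87 W
From the inner boundary to the fibreglass batt/expanded polystyrene interface, ΣR_partial = 1.417 K/W.
T_interface = T_in − Q·ΣR_partial = 70.7 °C − (32.87)(1.417) = 24.1 °C

T = 24.1 °C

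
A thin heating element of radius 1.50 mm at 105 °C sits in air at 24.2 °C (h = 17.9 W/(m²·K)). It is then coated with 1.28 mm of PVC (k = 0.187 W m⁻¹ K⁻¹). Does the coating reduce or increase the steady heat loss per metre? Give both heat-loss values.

Critical radius for a cylinder: r_cr = k/h = 0.0104 m = 1.04 cm.
Outer radius after coating: r₂ = 0.00150 + 0.00128 = 0.00278 m.
Since r₁ < r_cr and r₂ ≤ r_cr, the coating moves toward the maximum at r_cr — heat loss rises.
Bare: R = 1/(2πr₁h) = 5.928 m·K/W; Q = 80.8/5.928 = 13.6 W/m.
Coated: R = R_cond + R_conv = 3.723 m·K/W; Q = 80.8/3.723 = 21.7 W/m.

increases: 13.6 → 21.7 W/m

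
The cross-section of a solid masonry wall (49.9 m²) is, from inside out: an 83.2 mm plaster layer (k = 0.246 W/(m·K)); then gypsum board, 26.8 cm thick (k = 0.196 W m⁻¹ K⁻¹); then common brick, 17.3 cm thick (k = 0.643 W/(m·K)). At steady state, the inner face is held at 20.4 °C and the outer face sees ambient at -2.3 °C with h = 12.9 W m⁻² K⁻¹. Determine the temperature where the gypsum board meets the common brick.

Series thermal resistances, inner to outer:
  R_plaster = L/(kA) = 0.0832/(0.246·49.9) = 0.006778 K/W
  R_gypsum board = L/(kA) = 0.268/(0.196·49.9) = 0.02740 K/W
  R_common brick = L/(kA) = 0.173/(0.643·49.9) = 0.005392 K/W
  R_conv,out = 1/(hA) = 1/(12.9·49.9) = 0.001553 K/W
ΣR = 0.006778 + 0.02740 + 0.005392 + 0.001553 = 0.04112 K/W
Q = ΔT/ΣR = (20.4 °C − -2.3 °C)/0.04112 = 552.0 W
From the inner boundary to the gypsum board/common brick interface, ΣR_partial = 0.03418 K/W.
T_interface = T_in − Q·ΣR_partial = 20.4 °C − (552.0)(0.03418) = 1.53 °C

T = 1.53 °C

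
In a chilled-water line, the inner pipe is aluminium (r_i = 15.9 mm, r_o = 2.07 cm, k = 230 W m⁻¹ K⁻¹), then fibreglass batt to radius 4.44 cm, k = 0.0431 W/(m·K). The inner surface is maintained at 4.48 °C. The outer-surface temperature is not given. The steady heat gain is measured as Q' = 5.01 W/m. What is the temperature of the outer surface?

T_out = 18.6 °C

Sum the resistances:
  R'_aluminium = ln(0.0207/0.0159)/(2πk) = 0.2638/(2π·230) = 1.826×10^-4 m·K/W
  R'_fibreglass batt = ln(0.0444/0.0207)/(2πk) = 0.7631/(2π·0.0431) = 2.818 m·K/W
ΣR = 2.818 m·K/W
ΔT = Q'·ΣR = 5.01 × 2.818 = 14.12 K
Heat flows inward, so T_out = T_in + ΔT = 4.48 + 14.12 = 18.6 °C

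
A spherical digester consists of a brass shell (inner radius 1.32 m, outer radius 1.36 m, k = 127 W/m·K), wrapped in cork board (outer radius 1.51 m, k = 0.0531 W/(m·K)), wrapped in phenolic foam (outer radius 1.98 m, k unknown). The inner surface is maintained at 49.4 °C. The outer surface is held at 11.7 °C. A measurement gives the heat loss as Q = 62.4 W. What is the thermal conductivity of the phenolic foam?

ΣR = ΔT/Q = |49.4 − 11.7|/62.4 = 0.6042 K/W
Known resistances:
  R_brass = (1/1.32 − 1/1.36)/(4πk) = 0.02228/(4π·127) = 1.396×10^-5 K/W
  R_cork board = (1/1.36 − 1/1.51)/(4πk) = 0.07304/(4π·0.0531) = 0.1095 K/W
R_phenolic foam = ΣR − ΣR_known = 0.6042 − 0.1095 = 0.4947 K/W
(1/r₁−1/r₂)/(4πk) = 0.4947 ⇒ k = 0.1572/(4π·0.4947) = 0.0253 W/m·K

k = 0.0253 W/m·K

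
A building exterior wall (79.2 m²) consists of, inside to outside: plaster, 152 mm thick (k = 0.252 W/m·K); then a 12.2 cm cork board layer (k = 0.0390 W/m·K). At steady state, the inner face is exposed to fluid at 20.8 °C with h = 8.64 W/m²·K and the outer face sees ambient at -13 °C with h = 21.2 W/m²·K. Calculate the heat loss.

Q = 687 W

Series thermal resistances, inner to outer:
  R_conv,in = 1/(hA) = 1/(8.64·79.2) = 0.001461 K/W
  R_plaster = L/(kA) = 0.152/(0.252·79.2) = 0.007616 K/W
  R_cork board = L/(kA) = 0.122/(0.0390·79.2) = 0.03950 K/W
  R_conv,out = 1/(hA) = 1/(21.2·79.2) = 5.956×10^-4 K/W
ΣR = 0.001461 + 0.007616 + 0.03950 + 5.956×10^-4 = 0.04917 K/W
Q = ΔT/ΣR = (20.8 °C − -13 °C)/0.04917 = 687 W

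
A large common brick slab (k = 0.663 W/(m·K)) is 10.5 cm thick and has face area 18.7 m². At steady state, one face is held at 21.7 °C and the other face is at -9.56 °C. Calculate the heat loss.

Q = kA·ΔT/L = 0.663 × 18.7 × |21.7 °C − -9.56 °C| / 0.105 = 3690 W

Q = 3690 W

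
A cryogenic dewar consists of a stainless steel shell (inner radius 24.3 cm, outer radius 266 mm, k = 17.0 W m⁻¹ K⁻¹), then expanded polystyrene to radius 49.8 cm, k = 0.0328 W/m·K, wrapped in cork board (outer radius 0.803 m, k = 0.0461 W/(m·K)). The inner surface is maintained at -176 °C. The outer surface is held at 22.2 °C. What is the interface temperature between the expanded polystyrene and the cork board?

T = -24.7 °C

Resistance network (inner→outer):
  R_stainless steel = (1/0.243 − 1/0.266)/(4πk) = 0.3558/(4π·17.0) = 0.001666 K/W
  R_expanded polystyrene = (1/0.266 − 1/0.498)/(4πk) = 1.751/(4π·0.0328) = 4.249 K/W
  R_cork board = (1/0.498 − 1/0.803)/(4πk) = 0.7627/(4π·0.0461) = 1.317 K/W
ΣR = 0.001666 + 4.249 + 1.317 = 5.568 K/W
Q = ΔT/ΣR = (-176 °C − 22.2 °C)/5.568 = -35.60 W
From the inner boundary to the expanded polystyrene/cork board interface, ΣR_partial = 4.251 K/W.
T_interface = T_in − Q·ΣR_partial = -176 °C − (-35.60)(4.251) = -24.7 °C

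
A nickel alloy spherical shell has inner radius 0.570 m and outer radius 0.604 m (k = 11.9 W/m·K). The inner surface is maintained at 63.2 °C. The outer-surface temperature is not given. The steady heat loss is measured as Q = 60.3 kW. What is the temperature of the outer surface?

Series resistances:
  R_nickel alloy = (1/0.570 − 1/0.604)/(4πk) = 0.09876/(4π·11.9) = 6.604×10^-4 K/W
ΣR = 6.604×10^-4 K/W
ΔT = Q·ΣR = 60300 × 6.604×10^-4 = 39.82 K
Heat flows outward, so T_out = T_in − ΔT = 63.2 − 39.82 = 23.4 °C

T_out = 23.4 °C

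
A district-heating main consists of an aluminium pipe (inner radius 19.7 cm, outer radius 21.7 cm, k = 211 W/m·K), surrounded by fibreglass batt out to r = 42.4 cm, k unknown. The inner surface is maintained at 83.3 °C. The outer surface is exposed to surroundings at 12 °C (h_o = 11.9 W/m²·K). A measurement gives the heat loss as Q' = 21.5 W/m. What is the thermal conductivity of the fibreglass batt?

k = 0.0325 W/m·K

ΣR = ΔT/Q' = |83.3 − 12|/21.5 = 3.316 m·K/W
Known resistances:
  R'_aluminium = ln(0.217/0.197)/(2πk) = 0.09669/(2π·211) = 7.293×10^-5 m·K/W
  R'_conv,out = 1/(2πr h) = 1/(2π·0.424·11.9) = 0.03154 m·K/W
R_fibreglass batt = ΣR − ΣR_known = 3.316 − 0.03161 = 3.284 m·K/W
ln(r₂/r₁)/(2πk) = 3.284 ⇒ k = 0.6698/(2π·3.284) = 0.0325 W/m·K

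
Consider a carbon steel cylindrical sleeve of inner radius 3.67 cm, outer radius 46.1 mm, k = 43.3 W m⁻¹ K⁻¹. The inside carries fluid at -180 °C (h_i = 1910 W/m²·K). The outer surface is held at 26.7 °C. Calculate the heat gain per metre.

Treat each layer as a resistance in series:
  R'_conv,in = 1/(2πr h) = 1/(2π·0.0367·1910) = 0.002270 m·K/W
  R'_carbon steel = ln(0.0461/0.0367)/(2πk) = 0.2280/(2π·43.3) = 8.382×10^-4 m·K/W
ΣR = 0.002270 + 8.382×10^-4 = 0.003108 m·K/W
Q' = ΔT/ΣR = (-180 °C − 26.7 °C)/0.003108 = -66500 W/m
(Negative Q' ⇒ heat flows inward; heat gain = 66500 W/m.)

Q' = 66.5 kW/m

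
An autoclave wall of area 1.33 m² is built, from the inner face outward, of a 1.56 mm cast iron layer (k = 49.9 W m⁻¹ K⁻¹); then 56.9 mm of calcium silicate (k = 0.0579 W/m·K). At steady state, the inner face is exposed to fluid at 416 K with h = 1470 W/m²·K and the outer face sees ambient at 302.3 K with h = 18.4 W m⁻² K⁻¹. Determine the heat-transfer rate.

Resistance network (inner→outer):
  R_conv,in = 1/(hA) = 1/(1470·1.33) = 5.115×10^-4 K/W
  R_cast iron = L/(kA) = 0.00156/(49.9·1.33) = 2.351×10^-5 K/W
  R_calcium silicate = L/(kA) = 0.0569/(0.0579·1.33) = 0.7389 K/W
  R_conv,out = 1/(hA) = 1/(18.4·1.33) = 0.04086 K/W
ΣR = 5.115×10^-4 + 2.351×10^-5 + 0.7389 + 0.04086 = 0.7803 K/W
Q = ΔT/ΣR = (416 K − 302.3 K)/0.7803 = 146 W

Q = 146 W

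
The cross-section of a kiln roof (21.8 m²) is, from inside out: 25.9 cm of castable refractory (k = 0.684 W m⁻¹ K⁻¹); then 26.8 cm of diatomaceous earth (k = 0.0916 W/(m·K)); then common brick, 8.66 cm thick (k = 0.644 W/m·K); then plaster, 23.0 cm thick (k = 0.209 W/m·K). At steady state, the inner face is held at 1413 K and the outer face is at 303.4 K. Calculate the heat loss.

Q = 5.33 kW

Series thermal resistances, inner to outer:
  R_castable refractory = L/(kA) = 0.259/(0.684·21.8) = 0.01737 K/W
  R_diatomaceous earth = L/(kA) = 0.268/(0.0916·21.8) = 0.1342 K/W
  R_common brick = L/(kA) = 0.0866/(0.644·21.8) = 0.006168 K/W
  R_plaster = L/(kA) = 0.230/(0.209·21.8) = 0.05048 K/W
ΣR = 0.01737 + 0.1342 + 0.006168 + 0.05048 = 0.2082 K/W
Q = ΔT/ΣR = (1413 K − 303.4 K)/0.2082 = 5330 W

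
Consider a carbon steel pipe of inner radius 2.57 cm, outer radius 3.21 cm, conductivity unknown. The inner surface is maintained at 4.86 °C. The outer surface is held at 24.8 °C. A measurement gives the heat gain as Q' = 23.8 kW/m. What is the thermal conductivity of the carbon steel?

k = 42.2 W/m·K

ΣR = ΔT/Q' = |4.86 − 24.8|/23800 = 8.378×10^-4 m·K/W
ln(r₂/r₁)/(2πk) = 8.378×10^-4 ⇒ k = 0.2224/(2π·8.378×10^-4) = 42.2 W/m·K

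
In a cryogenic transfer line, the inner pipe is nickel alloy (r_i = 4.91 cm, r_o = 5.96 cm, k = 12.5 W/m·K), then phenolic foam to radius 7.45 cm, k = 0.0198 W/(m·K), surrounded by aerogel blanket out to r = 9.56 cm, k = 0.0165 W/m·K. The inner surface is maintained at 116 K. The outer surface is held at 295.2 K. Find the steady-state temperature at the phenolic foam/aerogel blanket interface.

Resistance network (inner→outer):
  R'_nickel alloy = ln(0.0596/0.0491)/(2πk) = 0.1938/(2π·12.5) = 0.002467 m·K/W
  R'_phenolic foam = ln(0.0745/0.0596)/(2πk) = 0.2231/(2π·0.0198) = 1.794 m·K/W
  R'_aerogel blanket = ln(0.0956/0.0745)/(2πk) = 0.2494/(2π·0.0165) = 2.405 m·K/W
ΣR = 0.002467 + 1.794 + 2.405 = 4.201 m·K/W
Q' = ΔT/ΣR = (116 K − 295.2 K)/4.201 = -42.66 W/m
From the inner boundary to the phenolic foam/aerogel blanket interface, ΣR_partial = 1.796 m·K/W.
T_interface = T_in − Q'·ΣR_partial = 116 K − (-42.66)(1.796) = 192.6 K

T = 192.6 K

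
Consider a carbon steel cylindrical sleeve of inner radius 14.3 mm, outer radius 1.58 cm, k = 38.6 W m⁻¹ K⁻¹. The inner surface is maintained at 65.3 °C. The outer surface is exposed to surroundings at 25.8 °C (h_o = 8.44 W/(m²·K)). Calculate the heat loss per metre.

Treat each layer as a resistance in series:
  R'_carbon steel = ln(0.0158/0.0143)/(2πk) = 0.09975/(2π·38.6) = 4.113×10^-4 m·K/W
  R'_conv,out = 1/(2πr h) = 1/(2π·0.0158·8.44) = 1.193 m·K/W
ΣR = 4.113×10^-4 + 1.193 = 1.193 m·K/W
Q' = ΔT/ΣR = (65.3 °C − 25.8 °C)/1.193 = 33.1 W/m

Q' = 33.1 W/m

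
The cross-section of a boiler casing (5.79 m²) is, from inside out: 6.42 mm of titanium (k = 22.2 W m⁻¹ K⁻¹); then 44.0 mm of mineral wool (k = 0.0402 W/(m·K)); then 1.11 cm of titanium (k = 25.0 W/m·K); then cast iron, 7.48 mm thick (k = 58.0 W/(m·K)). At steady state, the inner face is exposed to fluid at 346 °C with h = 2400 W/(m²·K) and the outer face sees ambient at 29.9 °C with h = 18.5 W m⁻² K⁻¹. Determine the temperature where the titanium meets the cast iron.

Series thermal resistances, inner to outer:
  R_conv,in = 1/(hA) = 1/(2400·5.79) = 7.196×10^-5 K/W
  R_titanium = L/(kA) = 0.00642/(22.2·5.79) = 4.995×10^-5 K/W
  R_mineral wool = L/(kA) = 0.0440/(0.0402·5.79) = 0.1890 K/W
  R_titanium = L/(kA) = 0.0111/(25.0·5.79) = 7.668×10^-5 K/W
  R_cast iron = L/(kA) = 0.00748/(58.0·5.79) = 2.227×10^-5 K/W
  R_conv,out = 1/(hA) = 1/(18.5·5.79) = 0.009336 K/W
ΣR = 7.196×10^-5 + 4.995×10^-5 + 0.1890 + 7.668×10^-5 + 2.227×10^-5 + 0.009336 = 0.1986 K/W
Q = ΔT/ΣR = (346 °C − 29.9 °C)/0.1986 = 1592 W
From the inner boundary to the titanium/cast iron interface, ΣR_partial = 0.1892 K/W.
T_interface = T_in − Q·ΣR_partial = 346 °C − (1592)(0.1892) = 44.8 °C

T = 44.8 °C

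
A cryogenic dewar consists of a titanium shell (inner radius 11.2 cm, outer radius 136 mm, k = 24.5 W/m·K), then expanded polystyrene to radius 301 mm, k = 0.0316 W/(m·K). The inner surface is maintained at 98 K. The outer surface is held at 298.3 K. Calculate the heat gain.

Resistance network (inner→outer):
  R_titanium = (1/0.112 − 1/0.136)/(4πk) = 1.576/(4π·24.5) = 0.005118 K/W
  R_expanded polystyrene = (1/0.136 − 1/0.301)/(4πk) = 4.031/(4π·0.0316) = 10.15 K/W
ΣR = 0.005118 + 10.15 = 10.16 K/W
Q = ΔT/ΣR = (98 K − 298.3 K)/10.16 = -19.7 W
(Negative Q ⇒ heat flows inward; heat gain = 19.7 W.)

Q = 19.7 W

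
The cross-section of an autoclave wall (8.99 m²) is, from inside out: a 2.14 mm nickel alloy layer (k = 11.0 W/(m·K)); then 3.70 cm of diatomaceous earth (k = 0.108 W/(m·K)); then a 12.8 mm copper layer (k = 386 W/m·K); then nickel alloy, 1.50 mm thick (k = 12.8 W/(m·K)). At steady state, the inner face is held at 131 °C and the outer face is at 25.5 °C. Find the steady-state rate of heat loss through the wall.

Series thermal resistances, inner to outer:
  R_nickel alloy = L/(kA) = 0.00214/(11.0·8.99) = 2.164×10^-5 K/W
  R_diatomaceous earth = L/(kA) = 0.0370/(0.108·8.99) = 0.03811 K/W
  R_copper = L/(kA) = 0.0128/(386·8.99) = 3.689×10^-6 K/W
  R_nickel alloy = L/(kA) = 0.00150/(12.8·8.99) = 1.304×10^-5 K/W
ΣR = 2.164×10^-5 + 0.03811 + 3.689×10^-6 + 1.304×10^-5 = 0.03815 K/W
Q = ΔT/ΣR = (131 °C − 25.5 °C)/0.03815 = 2770 W

Q = 2770 W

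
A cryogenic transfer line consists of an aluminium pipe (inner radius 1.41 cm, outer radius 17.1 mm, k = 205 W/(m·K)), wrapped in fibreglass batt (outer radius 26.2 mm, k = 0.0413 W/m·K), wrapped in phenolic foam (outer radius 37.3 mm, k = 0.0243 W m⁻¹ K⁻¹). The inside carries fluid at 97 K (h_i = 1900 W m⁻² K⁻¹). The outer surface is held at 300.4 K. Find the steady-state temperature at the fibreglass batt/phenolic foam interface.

T = 181.7 K

Resistance network (inner→outer):
  R'_conv,in = 1/(2πr h) = 1/(2π·0.0141·1900) = 0.005941 m·K/W
  R'_aluminium = ln(0.0171/0.0141)/(2πk) = 0.1929/(2π·205) = 1.498×10^-4 m·K/W
  R'_fibreglass batt = ln(0.0262/0.0171)/(2πk) = 0.4267/(2π·0.0413) = 1.644 m·K/W
  R'_phenolic foam = ln(0.0373/0.0262)/(2πk) = 0.3532/(2π·0.0243) = 2.314 m·K/W
ΣR = 0.005941 + 1.498×10^-4 + 1.644 + 2.314 = 3.964 m·K/W
Q' = ΔT/ΣR = (97 K − 300.4 K)/3.964 = -51.31 W/m
From the inner boundary to the fibreglass batt/phenolic foam interface, ΣR_partial = 1.650 m·K/W.
T_interface = T_in − Q'·ΣR_partial = 97 K − (-51.31)(1.650) = 181.7 K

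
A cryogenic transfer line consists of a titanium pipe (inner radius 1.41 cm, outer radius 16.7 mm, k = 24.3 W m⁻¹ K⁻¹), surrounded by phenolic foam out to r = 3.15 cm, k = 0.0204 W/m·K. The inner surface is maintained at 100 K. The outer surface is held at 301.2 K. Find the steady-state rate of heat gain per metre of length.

Q' = 40.6 W/m

Resistance network (inner→outer):
  R'_titanium = ln(0.0167/0.0141)/(2πk) = 0.1692/(2π·24.3) = 0.001108 m·K/W
  R'_phenolic foam = ln(0.0315/0.0167)/(2πk) = 0.6346/(2π·0.0204) = 4.951 m·K/W
ΣR = 0.001108 + 4.951 = 4.952 m·K/W
Q' = ΔT/ΣR = (100 K − 301.2 K)/4.952 = -40.6 W/m
(Negative Q' ⇒ heat flows inward; heat gain = 40.6 W/m.)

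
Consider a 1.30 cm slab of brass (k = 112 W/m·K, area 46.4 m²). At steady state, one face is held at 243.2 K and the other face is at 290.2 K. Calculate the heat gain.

Q = kA·ΔT/L = 112 × 46.4 × |243.2 K − 290.2 K| / 0.0130 = 1.88×10^7 W

Q = 18800 kW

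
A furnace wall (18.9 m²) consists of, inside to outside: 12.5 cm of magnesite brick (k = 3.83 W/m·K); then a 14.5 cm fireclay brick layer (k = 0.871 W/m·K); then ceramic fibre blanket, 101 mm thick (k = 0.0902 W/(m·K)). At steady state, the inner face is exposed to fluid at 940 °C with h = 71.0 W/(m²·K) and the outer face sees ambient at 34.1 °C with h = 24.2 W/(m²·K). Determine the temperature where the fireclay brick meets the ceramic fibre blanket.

Resistance network (inner→outer):
  R_conv,in = 1/(hA) = 1/(71.0·18.9) = 7.452×10^-4 K/W
  R_magnesite brick = L/(kA) = 0.125/(3.83·18.9) = 0.001727 K/W
  R_fireclay brick = L/(kA) = 0.145/(0.871·18.9) = 0.008808 K/W
  R_ceramic fibre blanket = L/(kA) = 0.101/(0.0902·18.9) = 0.05925 K/W
  R_conv,out = 1/(hA) = 1/(24.2·18.9) = 0.002186 K/W
ΣR = 7.452×10^-4 + 0.001727 + 0.008808 + 0.05925 + 0.002186 = 0.07272 K/W
Q = ΔT/ΣR = (940 °C − 34.1 °C)/0.07272 = 12460 W
From the inner boundary to the fireclay brick/ceramic fibre blanket interface, ΣR_partial = 0.01128 K/W.
T_interface = T_in − Q·ΣR_partial = 940 °C − (12460)(0.01128) = 799 °C

T = 799 °C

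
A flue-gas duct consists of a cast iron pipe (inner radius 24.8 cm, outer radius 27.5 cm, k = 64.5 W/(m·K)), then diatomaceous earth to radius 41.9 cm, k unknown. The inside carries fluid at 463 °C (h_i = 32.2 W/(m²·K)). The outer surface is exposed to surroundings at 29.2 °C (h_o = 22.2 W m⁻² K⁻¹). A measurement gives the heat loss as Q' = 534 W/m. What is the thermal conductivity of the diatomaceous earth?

ΣR = ΔT/Q' = |463 − 29.2|/534 = 0.8124 m·K/W
Known resistances:
  R'_conv,in = 1/(2πr h) = 1/(2π·0.248·32.2) = 0.01993 m·K/W
  R'_cast iron = ln(0.275/0.248)/(2πk) = 0.1033/(2π·64.5) = 2.550×10^-4 m·K/W
  R'_conv,out = 1/(2πr h) = 1/(2π·0.419·22.2) = 0.01711 m·K/W
R_diatomaceous earth = ΣR − ΣR_known = 0.8124 − 0.03730 = 0.7751 m·K/W
ln(r₂/r₁)/(2πk) = 0.7751 ⇒ k = 0.4211/(2π·0.7751) = 0.0865 W/m·K

k = 0.0865 W/m·K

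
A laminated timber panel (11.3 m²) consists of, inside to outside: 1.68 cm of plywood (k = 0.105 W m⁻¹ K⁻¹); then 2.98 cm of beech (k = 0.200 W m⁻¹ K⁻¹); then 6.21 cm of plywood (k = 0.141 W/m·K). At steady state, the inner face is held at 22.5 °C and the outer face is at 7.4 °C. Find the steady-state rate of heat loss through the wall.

Q = 228 W

Series thermal resistances, inner to outer:
  R_plywood = L/(kA) = 0.0168/(0.105·11.3) = 0.01416 K/W
  R_beech = L/(kA) = 0.0298/(0.200·11.3) = 0.01319 K/W
  R_plywood = L/(kA) = 0.0621/(0.141·11.3) = 0.03898 K/W
ΣR = 0.01416 + 0.01319 + 0.03898 = 0.06633 K/W
Q = ΔT/ΣR = (22.5 °C − 7.4 °C)/0.06633 = 228 W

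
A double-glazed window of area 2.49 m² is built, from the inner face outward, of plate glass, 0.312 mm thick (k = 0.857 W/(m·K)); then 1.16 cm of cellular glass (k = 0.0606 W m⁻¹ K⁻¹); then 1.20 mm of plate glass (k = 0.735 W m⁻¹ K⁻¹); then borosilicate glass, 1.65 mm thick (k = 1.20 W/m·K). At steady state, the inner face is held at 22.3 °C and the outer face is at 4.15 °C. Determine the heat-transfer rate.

Resistance network (inner→outer):
  R_plate glass = L/(kA) = 3.12×10^-4/(0.857·2.49) = 1.462×10^-4 K/W
  R_cellular glass = L/(kA) = 0.0116/(0.0606·2.49) = 0.07688 K/W
  R_plate glass = L/(kA) = 0.00120/(0.735·2.49) = 6.557×10^-4 K/W
  R_borosilicate glass = L/(kA) = 0.00165/(1.20·2.49) = 5.522×10^-4 K/W
ΣR = 1.462×10^-4 + 0.07688 + 6.557×10^-4 + 5.522×10^-4 = 0.07823 K/W
Q = ΔT/ΣR = (22.3 °C − 4.15 °C)/0.07823 = 232 W

Q = 232 W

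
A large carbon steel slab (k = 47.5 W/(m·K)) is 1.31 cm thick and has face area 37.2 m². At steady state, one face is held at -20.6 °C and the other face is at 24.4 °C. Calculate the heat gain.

Q = 6.07×10^6 W

Q = kA·ΔT/L = 47.5 × 37.2 × |-20.6 °C − 24.4 °C| / 0.0131 = 6.07×10^6 W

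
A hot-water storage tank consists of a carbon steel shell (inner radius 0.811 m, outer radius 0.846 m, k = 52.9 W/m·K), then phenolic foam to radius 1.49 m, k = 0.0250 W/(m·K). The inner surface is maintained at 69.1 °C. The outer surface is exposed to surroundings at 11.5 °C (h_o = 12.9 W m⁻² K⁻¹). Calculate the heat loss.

Treat each layer as a resistance in series:
  R_carbon steel = (1/0.811 − 1/0.846)/(4πk) = 0.05101/(4π·52.9) = 7.674×10^-5 K/W
  R_phenolic foam = (1/0.846 − 1/1.49)/(4πk) = 0.5109/(4π·0.0250) = 1.626 K/W
  R_conv,out = 1/(4πr²h) = 1/(4π·1.49²·12.9) = 0.002779 K/W
ΣR = 7.674×10^-5 + 1.626 + 0.002779 = 1.629 K/W
Q = ΔT/ΣR = (69.1 °C − 11.5 °C)/1.629 = 35.4 W

Q = 35.4 W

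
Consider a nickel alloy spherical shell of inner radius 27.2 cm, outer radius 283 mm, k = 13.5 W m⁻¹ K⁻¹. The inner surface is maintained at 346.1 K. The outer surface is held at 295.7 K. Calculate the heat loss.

Q = 59800 W

Q = 4πk·ΔT/(1/r₁ − 1/r₂) = 4π × 13.5 × 50.4 / (1/0.272 − 1/0.283) = 59800 W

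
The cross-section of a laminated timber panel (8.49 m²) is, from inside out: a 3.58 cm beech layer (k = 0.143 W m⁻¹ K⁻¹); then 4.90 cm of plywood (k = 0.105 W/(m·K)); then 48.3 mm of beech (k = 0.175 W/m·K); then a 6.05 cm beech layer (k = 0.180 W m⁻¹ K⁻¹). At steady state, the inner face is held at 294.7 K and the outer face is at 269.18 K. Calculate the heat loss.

Series thermal resistances, inner to outer:
  R_beech = L/(kA) = 0.0358/(0.143·8.49) = 0.02949 K/W
  R_plywood = L/(kA) = 0.0490/(0.105·8.49) = 0.05497 K/W
  R_beech = L/(kA) = 0.0483/(0.175·8.49) = 0.03251 K/W
  R_beech = L/(kA) = 0.0605/(0.180·8.49) = 0.03959 K/W
ΣR = 0.02949 + 0.05497 + 0.03251 + 0.03959 = 0.1566 K/W
Q = ΔT/ΣR = (294.7 K − 269.18 K)/0.1566 = 163 W

Q = 163 W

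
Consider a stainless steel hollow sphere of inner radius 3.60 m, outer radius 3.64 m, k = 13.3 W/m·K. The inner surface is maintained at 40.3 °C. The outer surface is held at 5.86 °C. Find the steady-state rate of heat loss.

Q = 1890 kW

Q = 4πk·ΔT/(1/r₁ − 1/r₂) = 4π × 13.3 × 34.44 / (1/3.60 − 1/3.64) = 1.89×10^6 W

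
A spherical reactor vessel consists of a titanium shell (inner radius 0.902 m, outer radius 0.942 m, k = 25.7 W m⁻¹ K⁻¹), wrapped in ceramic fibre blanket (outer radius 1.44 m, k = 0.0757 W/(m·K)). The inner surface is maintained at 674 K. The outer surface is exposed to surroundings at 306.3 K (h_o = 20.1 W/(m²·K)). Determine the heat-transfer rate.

Q = 948 W

Resistance network (inner→outer):
  R_titanium = (1/0.902 − 1/0.942)/(4πk) = 0.04708/(4π·25.7) = 1.458×10^-4 K/W
  R_ceramic fibre blanket = (1/0.942 − 1/1.44)/(4πk) = 0.3671/(4π·0.0757) = 0.3859 K/W
  R_conv,out = 1/(4πr²h) = 1/(4π·1.44²·20.1) = 0.001909 K/W
ΣR = 1.458×10^-4 + 0.3859 + 0.001909 = 0.3880 K/W
Q = ΔT/ΣR = (674 K − 306.3 K)/0.3880 = 948 W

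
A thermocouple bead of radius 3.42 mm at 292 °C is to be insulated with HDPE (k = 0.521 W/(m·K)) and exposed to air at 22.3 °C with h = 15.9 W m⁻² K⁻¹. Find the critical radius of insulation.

r_cr = 6.55 cm

For a sphere, r_cr = 2k_ins/h = 2·0.521/15.9 = 0.0655 m = 6.55 cm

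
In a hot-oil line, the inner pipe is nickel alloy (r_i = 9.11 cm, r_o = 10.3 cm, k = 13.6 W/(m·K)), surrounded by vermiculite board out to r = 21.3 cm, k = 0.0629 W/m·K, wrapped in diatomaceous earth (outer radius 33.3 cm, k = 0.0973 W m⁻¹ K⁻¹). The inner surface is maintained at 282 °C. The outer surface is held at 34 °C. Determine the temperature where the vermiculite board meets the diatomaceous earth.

Resistance network (inner→outer):
  R'_nickel alloy = ln(0.103/0.0911)/(2πk) = 0.1228/(2π·13.6) = 0.001437 m·K/W
  R'_vermiculite board = ln(0.213/0.103)/(2πk) = 0.7266/(2π·0.0629) = 1.838 m·K/W
  R'_diatomaceous earth = ln(0.333/0.213)/(2πk) = 0.4469/(2π·0.0973) = 0.7309 m·K/W
ΣR = 0.001437 + 1.838 + 0.7309 = 2.570 m·K/W
Q' = ΔT/ΣR = (282 °C − 34 °C)/2.570 = 96.50 W/m
From the inner boundary to the vermiculite board/diatomaceous earth interface, ΣR_partial = 1.839 m·K/W.
T_interface = T_in − Q'·ΣR_partial = 282 °C − (96.50)(1.839) = 105 °C

T = 105 °C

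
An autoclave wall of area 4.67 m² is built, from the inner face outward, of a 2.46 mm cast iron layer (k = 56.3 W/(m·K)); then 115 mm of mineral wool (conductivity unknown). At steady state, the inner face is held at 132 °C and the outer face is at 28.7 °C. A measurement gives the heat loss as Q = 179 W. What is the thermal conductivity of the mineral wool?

ΣR = ΔT/Q = |132 − 28.7|/179 = 0.5771 K/W
Known resistances:
  R_cast iron = L/(kA) = 0.00246/(56.3·4.67) = 9.356×10^-6 K/W
R_mineral wool = ΣR − ΣR_known = 0.5771 − 9.356×10^-6 = 0.5771 K/W
L/(kA) = 0.5771 ⇒ k = 0.115/(0.5771·4.67) = 0.0427 W/m·K

k = 0.0427 W/m·K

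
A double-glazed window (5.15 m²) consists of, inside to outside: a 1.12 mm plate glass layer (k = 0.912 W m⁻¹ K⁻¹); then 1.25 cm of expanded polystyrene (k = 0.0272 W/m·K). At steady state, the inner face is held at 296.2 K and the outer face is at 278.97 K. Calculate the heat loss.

Q = 193 W

Treat each layer as a resistance in series:
  R_plate glass = L/(kA) = 0.00112/(0.912·5.15) = 2.385×10^-4 K/W
  R_expanded polystyrene = L/(kA) = 0.0125/(0.0272·5.15) = 0.08923 K/W
ΣR = 2.385×10^-4 + 0.08923 = 0.08947 K/W
Q = ΔT/ΣR = (296.2 K − 278.97 K)/0.08947 = 193 W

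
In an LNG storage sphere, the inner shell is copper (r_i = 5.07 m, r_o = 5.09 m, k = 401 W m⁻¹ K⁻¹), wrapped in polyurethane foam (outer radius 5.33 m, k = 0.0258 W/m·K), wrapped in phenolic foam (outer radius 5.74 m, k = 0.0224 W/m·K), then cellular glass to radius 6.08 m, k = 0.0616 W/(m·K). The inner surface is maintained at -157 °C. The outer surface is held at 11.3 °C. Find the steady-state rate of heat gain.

Q = 1920 W

Resistance network (inner→outer):
  R_copper = (1/5.07 − 1/5.09)/(4πk) = 7.750×10^-4/(4π·401) = 1.538×10^-7 K/W
  R_polyurethane foam = (1/5.09 − 1/5.33)/(4πk) = 0.008846/(4π·0.0258) = 0.02729 K/W
  R_phenolic foam = (1/5.33 − 1/5.74)/(4πk) = 0.01340/(4π·0.0224) = 0.04761 K/W
  R_cellular glass = (1/5.74 − 1/6.08)/(4πk) = 0.009742/(4π·0.0616) = 0.01259 K/W
ΣR = 1.538×10^-7 + 0.02729 + 0.04761 + 0.01259 = 0.08749 K/W
Q = ΔT/ΣR = (-157 °C − 11.3 °C)/0.08749 = -1920 W
(Negative Q ⇒ heat flows inward; heat gain = 1920 W.)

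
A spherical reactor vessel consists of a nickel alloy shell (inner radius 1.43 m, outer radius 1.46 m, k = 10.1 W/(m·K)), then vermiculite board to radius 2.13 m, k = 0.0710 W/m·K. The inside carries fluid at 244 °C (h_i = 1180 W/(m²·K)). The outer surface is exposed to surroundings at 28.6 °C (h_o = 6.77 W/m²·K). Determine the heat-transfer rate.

Q = 882 W

Resistance network (inner→outer):
  R_conv,in = 1/(4πr²h) = 1/(4π·1.43²·1180) = 3.298×10^-5 K/W
  R_nickel alloy = (1/1.43 − 1/1.46)/(4πk) = 0.01437/(4π·10.1) = 1.132×10^-4 K/W
  R_vermiculite board = (1/1.46 − 1/2.13)/(4πk) = 0.2154/(4π·0.0710) = 0.2415 K/W
  R_conv,out = 1/(4πr²h) = 1/(4π·2.13²·6.77) = 0.002591 K/W
ΣR = 3.298×10^-5 + 1.132×10^-4 + 0.2415 + 0.002591 = 0.2442 K/W
Q = ΔT/ΣR = (244 °C − 28.6 °C)/0.2442 = 882 W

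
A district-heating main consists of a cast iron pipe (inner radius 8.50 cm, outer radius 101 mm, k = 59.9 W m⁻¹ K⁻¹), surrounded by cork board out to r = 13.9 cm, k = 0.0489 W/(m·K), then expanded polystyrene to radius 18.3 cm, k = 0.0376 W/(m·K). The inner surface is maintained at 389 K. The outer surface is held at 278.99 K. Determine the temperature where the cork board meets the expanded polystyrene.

T = 337.1 K

Treat each layer as a resistance in series:
  R'_cast iron = ln(0.101/0.0850)/(2πk) = 0.1725/(2π·59.9) = 4.583×10^-4 m·K/W
  R'_cork board = ln(0.139/0.101)/(2πk) = 0.3194/(2π·0.0489) = 1.039 m·K/W
  R'_expanded polystyrene = ln(0.183/0.139)/(2πk) = 0.2750/(2π·0.0376) = 1.164 m·K/W
ΣR = 4.583×10^-4 + 1.039 + 1.164 = 2.203 m·K/W
Q' = ΔT/ΣR = (389 K − 278.99 K)/2.203 = 49.94 W/m
From the inner boundary to the cork board/expanded polystyrene interface, ΣR_partial = 1.039 m·K/W.
T_interface = T_in − Q'·ΣR_partial = 389 K − (49.94)(1.039) = 337.1 K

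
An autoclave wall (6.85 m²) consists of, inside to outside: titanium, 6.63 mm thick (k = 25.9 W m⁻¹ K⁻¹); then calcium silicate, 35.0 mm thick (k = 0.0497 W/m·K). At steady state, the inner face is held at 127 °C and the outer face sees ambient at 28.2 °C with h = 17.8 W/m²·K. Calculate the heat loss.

Series thermal resistances, inner to outer:
  R_titanium = L/(kA) = 0.00663/(25.9·6.85) = 3.737×10^-5 K/W
  R_calcium silicate = L/(kA) = 0.0350/(0.0497·6.85) = 0.1028 K/W
  R_conv,out = 1/(hA) = 1/(17.8·6.85) = 0.008201 K/W
ΣR = 3.737×10^-5 + 0.1028 + 0.008201 = 0.1110 K/W
Q = ΔT/ΣR = (127 °C − 28.2 °C)/0.1110 = 890 W

Q = 890 W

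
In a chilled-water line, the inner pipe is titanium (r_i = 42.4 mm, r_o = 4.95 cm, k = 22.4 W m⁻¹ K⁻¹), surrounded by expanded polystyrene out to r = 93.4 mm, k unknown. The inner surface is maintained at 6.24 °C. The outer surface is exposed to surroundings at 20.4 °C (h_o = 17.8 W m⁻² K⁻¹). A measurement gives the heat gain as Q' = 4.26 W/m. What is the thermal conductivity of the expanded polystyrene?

k = 0.0313 W/m·K

ΣR = ΔT/Q' = |6.24 − 20.4|/4.26 = 3.324 m·K/W
Known resistances:
  R'_titanium = ln(0.0495/0.0424)/(2πk) = 0.1548/(2π·22.4) = 0.001100 m·K/W
  R'_conv,out = 1/(2πr h) = 1/(2π·0.0934·17.8) = 0.09573 m·K/W
R_expanded polystyrene = ΣR − ΣR_known = 3.324 − 0.09683 = 3.227 m·K/W
ln(r₂/r₁)/(2πk) = 3.227 ⇒ k = 0.6349/(2π·3.227) = 0.0313 W/m·K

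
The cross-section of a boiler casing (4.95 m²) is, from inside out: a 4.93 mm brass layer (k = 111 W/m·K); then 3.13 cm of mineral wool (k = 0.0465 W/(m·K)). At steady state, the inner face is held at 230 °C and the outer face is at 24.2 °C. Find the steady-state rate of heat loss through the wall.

Treat each layer as a resistance in series:
  R_brass = L/(kA) = 0.00493/(111·4.95) = 8.973×10^-6 K/W
  R_mineral wool = L/(kA) = 0.0313/(0.0465·4.95) = 0.1360 K/W
ΣR = 8.973×10^-6 + 0.1360 = 0.1360 K/W
Q = ΔT/ΣR = (230 °C − 24.2 °C)/0.1360 = 1510 W

Q = 1510 W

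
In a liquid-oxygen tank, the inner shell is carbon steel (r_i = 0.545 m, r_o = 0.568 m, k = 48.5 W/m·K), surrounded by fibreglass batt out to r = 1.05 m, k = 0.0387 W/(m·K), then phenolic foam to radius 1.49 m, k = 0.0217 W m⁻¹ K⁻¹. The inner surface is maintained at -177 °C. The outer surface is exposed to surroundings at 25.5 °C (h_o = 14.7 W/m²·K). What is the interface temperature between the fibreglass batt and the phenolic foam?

T = -52.2 °C

Series thermal resistances, inner to outer:
  R_carbon steel = (1/0.545 − 1/0.568)/(4πk) = 0.07430/(4π·48.5) = 1.219×10^-4 K/W
  R_fibreglass batt = (1/0.568 − 1/1.05)/(4πk) = 0.8082/(4π·0.0387) = 1.662 K/W
  R_phenolic foam = (1/1.05 − 1/1.49)/(4πk) = 0.2812/(4π·0.0217) = 1.031 K/W
  R_conv,out = 1/(4πr²h) = 1/(4π·1.49²·14.7) = 0.002438 K/W
ΣR = 1.219×10^-4 + 1.662 + 1.031 + 0.002438 = 2.696 K/W
Q = ΔT/ΣR = (-177 °C − 25.5 °C)/2.696 = -75.11 W
From the inner boundary to the fibreglass batt/phenolic foam interface, ΣR_partial = 1.662 K/W.
T_interface = T_in − Q·ΣR_partial = -177 °C − (-75.11)(1.662) = -52.2 °C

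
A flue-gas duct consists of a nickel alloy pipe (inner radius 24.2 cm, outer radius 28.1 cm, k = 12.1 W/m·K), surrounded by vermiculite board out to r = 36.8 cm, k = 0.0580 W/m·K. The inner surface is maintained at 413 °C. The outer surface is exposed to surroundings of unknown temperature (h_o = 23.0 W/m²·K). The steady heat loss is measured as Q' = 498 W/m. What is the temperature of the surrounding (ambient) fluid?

T_out = 34.1 °C

Series resistances:
  R'_nickel alloy = ln(0.281/0.242)/(2πk) = 0.1494/(2π·12.1) = 0.001965 m·K/W
  R'_vermiculite board = ln(0.368/0.281)/(2πk) = 0.2697/(2π·0.0580) = 0.7401 m·K/W
  R'_conv,out = 1/(2πr h) = 1/(2π·0.368·23.0) = 0.01880 m·K/W
ΣR = 0.7609 m·K/W
ΔT = Q'·ΣR = 498 × 0.7609 = 378.9 K
Heat flows outward, so T_out = T_in − ΔT = 413 − 378.9 = 34.1 °C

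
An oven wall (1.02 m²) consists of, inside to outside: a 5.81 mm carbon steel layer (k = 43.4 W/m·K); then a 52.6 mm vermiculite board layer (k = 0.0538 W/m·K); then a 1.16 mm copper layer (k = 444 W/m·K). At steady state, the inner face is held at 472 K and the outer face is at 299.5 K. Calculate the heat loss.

Series thermal resistances, inner to outer:
  R_carbon steel = L/(kA) = 0.00581/(43.4·1.02) = 1.312×10^-4 K/W
  R_vermiculite board = L/(kA) = 0.0526/(0.0538·1.02) = 0.9585 K/W
  R_copper = L/(kA) = 0.00116/(444·1.02) = 2.561×10^-6 K/W
ΣR = 1.312×10^-4 + 0.9585 + 2.561×10^-6 = 0.9586 K/W
Q = ΔT/ΣR = (472 K − 299.5 K)/0.9586 = 180 W

Q = 180 W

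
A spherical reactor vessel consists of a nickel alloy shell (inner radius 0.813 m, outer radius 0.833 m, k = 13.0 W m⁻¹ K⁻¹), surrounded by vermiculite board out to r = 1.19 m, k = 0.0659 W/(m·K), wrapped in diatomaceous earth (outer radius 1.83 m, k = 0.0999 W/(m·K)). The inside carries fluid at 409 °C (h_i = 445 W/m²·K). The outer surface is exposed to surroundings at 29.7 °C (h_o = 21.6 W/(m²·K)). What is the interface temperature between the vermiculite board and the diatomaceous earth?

T = 163 °C

Series thermal resistances, inner to outer:
  R_conv,in = 1/(4πr²h) = 1/(4π·0.813²·445) = 2.706×10^-4 K/W
  R_nickel alloy = (1/0.813 − 1/0.833)/(4πk) = 0.02953/(4π·13.0) = 1.808×10^-4 K/W
  R_vermiculite board = (1/0.833 − 1/1.19)/(4πk) = 0.3601/(4π·0.0659) = 0.4349 K/W
  R_diatomaceous earth = (1/1.19 − 1/1.83)/(4πk) = 0.2939/(4π·0.0999) = 0.2341 K/W
  R_conv,out = 1/(4πr²h) = 1/(4π·1.83²·21.6) = 0.001100 K/W
ΣR = 2.706×10^-4 + 1.808×10^-4 + 0.4349 + 0.2341 + 0.001100 = 0.6706 K/W
Q = ΔT/ΣR = (409 °C − 29.7 °C)/0.6706 = 565.6 W
From the inner boundary to the vermiculite board/diatomaceous earth interface, ΣR_partial = 0.4354 K/W.
T_interface = T_in − Q·ΣR_partial = 409 °C − (565.6)(0.4354) = 163 °C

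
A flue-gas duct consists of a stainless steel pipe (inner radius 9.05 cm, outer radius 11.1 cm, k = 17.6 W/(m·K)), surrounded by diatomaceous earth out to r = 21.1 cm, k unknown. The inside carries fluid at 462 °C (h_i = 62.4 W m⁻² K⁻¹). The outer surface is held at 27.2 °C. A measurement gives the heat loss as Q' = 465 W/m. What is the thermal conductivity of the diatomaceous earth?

ΣR = ΔT/Q' = |462 − 27.2|/465 = 0.9351 m·K/W
Known resistances:
  R'_conv,in = 1/(2πr h) = 1/(2π·0.0905·62.4) = 0.02818 m·K/W
  R'_stainless steel = ln(0.111/0.0905)/(2πk) = 0.2042/(2π·17.6) = 0.001846 m·K/W
R_diatomaceous earth = ΣR − ΣR_known = 0.9351 − 0.03003 = 0.9051 m·K/W
ln(r₂/r₁)/(2πk) = 0.9051 ⇒ k = 0.6423/(2π·0.9051) = 0.113 W/m·K

k = 0.113 W/m·K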